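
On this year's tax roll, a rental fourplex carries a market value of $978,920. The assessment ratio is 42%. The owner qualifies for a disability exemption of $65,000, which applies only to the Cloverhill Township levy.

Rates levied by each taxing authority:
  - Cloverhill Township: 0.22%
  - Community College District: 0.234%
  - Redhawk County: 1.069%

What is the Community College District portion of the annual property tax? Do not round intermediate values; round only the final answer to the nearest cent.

Assessed value = $978,920 × 0.42 = $411,146.4
Community College District taxable value = $411,146.4 (exemption does not apply)
Community College District levy = $411,146.4 × 0.00234 = $962.082576

$962.08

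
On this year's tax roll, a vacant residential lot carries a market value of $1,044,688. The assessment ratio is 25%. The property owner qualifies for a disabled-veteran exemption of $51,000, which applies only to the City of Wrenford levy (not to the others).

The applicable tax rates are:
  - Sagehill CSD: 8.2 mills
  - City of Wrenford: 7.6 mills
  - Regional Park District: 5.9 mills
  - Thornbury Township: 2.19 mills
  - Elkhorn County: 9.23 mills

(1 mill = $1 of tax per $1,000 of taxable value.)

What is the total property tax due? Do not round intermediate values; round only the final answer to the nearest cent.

$8,262.42

Assessed value = $1,044,688 × 0.25 = $261,172
Sagehill CSD: $261,172 × 0.0082 = $2,141.6104
City of Wrenford: ($261,172 − $51,000) × 0.0076 = $210,172 × 0.0076 = $1,597.3072
Regional Park District: $261,172 × 0.0059 = $1,540.9148
Thornbury Township: $261,172 × 0.00219 = $571.96668
Elkhorn County: $261,172 × 0.00923 = $2,410.61756
Total = $8,262.41664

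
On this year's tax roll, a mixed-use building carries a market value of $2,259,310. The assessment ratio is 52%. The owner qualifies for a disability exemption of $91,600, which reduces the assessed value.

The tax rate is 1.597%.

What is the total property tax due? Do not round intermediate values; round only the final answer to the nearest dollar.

$17,299

Assessed value = $2,259,310 × 0.52 = $1,174,841.2
Taxable value = $1,174,841.2 − $91,600 = $1,083,241.2
Tax = $1,083,241.2 × 0.01597 = $17,299.361964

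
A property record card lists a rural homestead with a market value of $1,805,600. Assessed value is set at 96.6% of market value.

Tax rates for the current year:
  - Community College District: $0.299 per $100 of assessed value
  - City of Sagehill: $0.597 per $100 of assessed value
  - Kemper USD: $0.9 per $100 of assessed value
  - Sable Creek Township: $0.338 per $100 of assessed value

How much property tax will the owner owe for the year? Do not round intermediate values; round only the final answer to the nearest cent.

Assessed value = $1,805,600 × 0.966 = $1,744,209.6
Community College District: $1,744,209.6 × 0.00299 = $5,215.186704
City of Sagehill: $1,744,209.6 × 0.00597 = $10,412.931312
Kemper USD: $1,744,209.6 × 0.009 = $15,697.8864
Sable Creek Township: $1,744,209.6 × 0.00338 = $5,895.428448
Total = $5,215.186704 + $10,412.931312 + $15,697.8864 + $5,895.428448 = $37,221.432864

$37,221.43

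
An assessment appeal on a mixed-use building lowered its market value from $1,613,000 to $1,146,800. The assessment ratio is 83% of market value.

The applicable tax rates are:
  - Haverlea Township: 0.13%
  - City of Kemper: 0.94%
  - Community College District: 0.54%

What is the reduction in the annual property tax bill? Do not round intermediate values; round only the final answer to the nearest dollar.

$6,230

Old assessed value = $1,613,000 × 0.83 = $1,338,790
New assessed value = $1,146,800 × 0.83 = $951,844
Combined rate = 0.0013 + 0.0094 + 0.0054 = 0.0161
Old tax = $1,338,790 × 0.0161 = $21,554.519
New tax = $951,844 × 0.0161 = $15,324.6884
Reduction = $21,554.519 − $15,324.6884 = $6,229.8306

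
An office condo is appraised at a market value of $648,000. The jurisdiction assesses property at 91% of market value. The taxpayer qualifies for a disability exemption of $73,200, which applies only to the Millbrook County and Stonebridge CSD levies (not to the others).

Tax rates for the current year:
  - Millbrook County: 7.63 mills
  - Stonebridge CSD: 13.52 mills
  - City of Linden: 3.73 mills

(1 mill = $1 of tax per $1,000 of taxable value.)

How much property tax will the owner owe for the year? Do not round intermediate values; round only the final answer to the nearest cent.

Assessed value = $648,000 × 0.91 = $589,680
Millbrook County: ($589,680 − $73,200) × 0.00763 = $516,480 × 0.00763 = $3,940.7424
Stonebridge CSD: ($589,680 − $73,200) × 0.01352 = $516,480 × 0.01352 = $6,982.8096
City of Linden: $589,680 × 0.00373 = $2,199.5064
Total = $13,123.0584

$13,123.06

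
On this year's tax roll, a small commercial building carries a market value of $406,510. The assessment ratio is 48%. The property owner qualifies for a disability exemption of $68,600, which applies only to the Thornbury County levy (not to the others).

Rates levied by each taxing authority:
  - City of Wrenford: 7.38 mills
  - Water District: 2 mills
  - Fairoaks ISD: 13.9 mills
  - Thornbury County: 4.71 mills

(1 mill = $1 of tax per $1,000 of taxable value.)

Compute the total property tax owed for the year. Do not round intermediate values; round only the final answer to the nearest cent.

Assessed value = $406,510 × 0.48 = $195,124.8
City of Wrenford: $195,124.8 × 0.00738 = $1,440.021024
Water District: $195,124.8 × 0.002 = $390.2496
Fairoaks ISD: $195,124.8 × 0.0139 = $2,712.23472
Thornbury County: ($195,124.8 − $68,600) × 0.00471 = $126,524.8 × 0.00471 = $595.931808
Total = $5,138.437152

$5,138.44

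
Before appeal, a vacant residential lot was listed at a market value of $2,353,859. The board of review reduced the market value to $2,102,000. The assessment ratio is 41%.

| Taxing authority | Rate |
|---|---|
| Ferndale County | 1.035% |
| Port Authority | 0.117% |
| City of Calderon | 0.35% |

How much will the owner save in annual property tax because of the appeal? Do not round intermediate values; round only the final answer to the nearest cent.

$1,551.00

Old assessed value = $2,353,859 × 0.41 = $965,082.19
New assessed value = $2,102,000 × 0.41 = $861,820
Combined rate = 0.01035 + 0.00117 + 0.0035 = 0.01502
Old tax = $965,082.19 × 0.01502 = $14,495.5344938
New tax = $861,820 × 0.01502 = $12,944.5364
Reduction = $14,495.5344938 − $12,944.5364 = $1,550.9980938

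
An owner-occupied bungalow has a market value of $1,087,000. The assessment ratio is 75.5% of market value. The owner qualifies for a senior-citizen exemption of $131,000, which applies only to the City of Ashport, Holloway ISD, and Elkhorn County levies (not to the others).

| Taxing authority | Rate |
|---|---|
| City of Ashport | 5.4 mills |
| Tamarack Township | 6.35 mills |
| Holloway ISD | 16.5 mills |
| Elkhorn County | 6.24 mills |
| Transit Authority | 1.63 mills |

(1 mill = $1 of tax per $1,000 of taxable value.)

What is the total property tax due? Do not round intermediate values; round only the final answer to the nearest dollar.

Assessed value = $1,087,000 × 0.755 = $820,685
City of Ashport: ($820,685 − $131,000) × 0.0054 = $689,685 × 0.0054 = $3,724.299
Tamarack Township: $820,685 × 0.00635 = $5,211.34975
Holloway ISD: ($820,685 − $131,000) × 0.0165 = $689,685 × 0.0165 = $11,379.8025
Elkhorn County: ($820,685 − $131,000) × 0.00624 = $689,685 × 0.00624 = $4,303.6344
Transit Authority: $820,685 × 0.00163 = $1,337.71655
Total = $25,956.8022

$25,957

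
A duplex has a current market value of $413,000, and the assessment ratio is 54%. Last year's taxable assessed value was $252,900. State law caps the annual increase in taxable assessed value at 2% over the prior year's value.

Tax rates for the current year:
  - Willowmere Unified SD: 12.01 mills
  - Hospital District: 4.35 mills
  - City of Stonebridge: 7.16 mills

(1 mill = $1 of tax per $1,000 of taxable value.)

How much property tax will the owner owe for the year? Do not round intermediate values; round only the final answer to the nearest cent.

$5,245.43

Uncapped assessed value = $413,000 × 0.54 = $223,020
Cap limit = $252,900 × 1.02 = $257,958
Taxable assessed value = min($223,020, $257,958) = $223,020 (cap does not bind)
Willowmere Unified SD: $223,020 × 0.01201 = $2,678.4702
Hospital District: $223,020 × 0.00435 = $970.137
City of Stonebridge: $223,020 × 0.00716 = $1,596.8232
Total = $5,245.4304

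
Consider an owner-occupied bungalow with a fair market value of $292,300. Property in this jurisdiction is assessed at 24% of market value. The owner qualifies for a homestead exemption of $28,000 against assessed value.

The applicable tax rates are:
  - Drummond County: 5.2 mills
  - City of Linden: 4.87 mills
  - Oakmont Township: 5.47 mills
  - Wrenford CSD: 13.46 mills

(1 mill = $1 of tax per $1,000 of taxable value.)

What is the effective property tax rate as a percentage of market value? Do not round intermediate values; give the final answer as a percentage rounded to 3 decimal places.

0.418%

Assessed value = $292,300 × 0.24 = $70,152
Taxable value = $70,152 − $28,000 = $42,152
Drummond County: $42,152 × 0.0052 = $219.1904
City of Linden: $42,152 × 0.00487 = $205.28024
Oakmont Township: $42,152 × 0.00547 = $230.57144
Wrenford CSD: $42,152 × 0.01346 = $567.36592
Total tax = $1,222.408
Effective rate = $1,222.408 ÷ $292,300 = 0.418% of market value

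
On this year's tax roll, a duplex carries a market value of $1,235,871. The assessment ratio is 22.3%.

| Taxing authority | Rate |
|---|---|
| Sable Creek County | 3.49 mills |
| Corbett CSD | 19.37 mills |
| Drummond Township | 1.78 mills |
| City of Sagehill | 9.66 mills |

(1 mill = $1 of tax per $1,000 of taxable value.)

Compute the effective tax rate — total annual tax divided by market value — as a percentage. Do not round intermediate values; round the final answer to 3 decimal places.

Assessed value = $1,235,871 × 0.223 = $275,599.233
Sable Creek County: $275,599.233 × 0.00349 = $961.84132317
Corbett CSD: $275,599.233 × 0.01937 = $5,338.35714321
Drummond Township: $275,599.233 × 0.00178 = $490.56663474
City of Sagehill: $275,599.233 × 0.00966 = $2,662.28859078
Total tax = $9,453.0536919
Effective rate = $9,453.0536919 ÷ $1,235,871 = 0.765% of market value

0.765%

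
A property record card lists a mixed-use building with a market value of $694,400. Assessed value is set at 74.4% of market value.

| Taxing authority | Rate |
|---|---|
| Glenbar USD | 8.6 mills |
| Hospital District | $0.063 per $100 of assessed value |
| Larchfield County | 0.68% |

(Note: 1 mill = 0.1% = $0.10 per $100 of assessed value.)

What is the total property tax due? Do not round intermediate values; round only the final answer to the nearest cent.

$8,281.64

Assessed value = $694,400 × 0.744 = $516,633.6
Glenbar USD: $516,633.6 × 0.0086 = $4,443.04896
Hospital District: $516,633.6 × 0.00063 = $325.479168
Larchfield County: $516,633.6 × 0.0068 = $3,513.10848
Total = $8,281.636608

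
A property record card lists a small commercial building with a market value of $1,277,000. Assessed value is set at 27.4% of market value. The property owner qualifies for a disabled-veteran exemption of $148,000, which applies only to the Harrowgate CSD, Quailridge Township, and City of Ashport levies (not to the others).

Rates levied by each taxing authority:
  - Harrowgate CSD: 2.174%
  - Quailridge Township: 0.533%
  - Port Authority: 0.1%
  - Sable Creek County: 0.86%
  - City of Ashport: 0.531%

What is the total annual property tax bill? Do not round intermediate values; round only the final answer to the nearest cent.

Assessed value = $1,277,000 × 0.274 = $349,898
Harrowgate CSD: ($349,898 − $148,000) × 0.02174 = $201,898 × 0.02174 = $4,389.26252
Quailridge Township: ($349,898 − $148,000) × 0.00533 = $201,898 × 0.00533 = $1,076.11634
Port Authority: $349,898 × 0.001 = $349.898
Sable Creek County: $349,898 × 0.0086 = $3,009.1228
City of Ashport: ($349,898 − $148,000) × 0.00531 = $201,898 × 0.00531 = $1,072.07838
Total = $9,896.47804

$9,896.48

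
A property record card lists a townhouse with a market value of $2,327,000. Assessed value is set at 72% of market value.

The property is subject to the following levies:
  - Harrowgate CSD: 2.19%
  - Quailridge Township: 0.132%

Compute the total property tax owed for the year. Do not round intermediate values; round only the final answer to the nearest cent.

Assessed value = $2,327,000 × 0.72 = $1,675,440
Harrowgate CSD: $1,675,440 × 0.0219 = $36,692.136
Quailridge Township: $1,675,440 × 0.00132 = $2,211.5808
Total = $36,692.136 + $2,211.5808 = $38,903.7168

$38,903.72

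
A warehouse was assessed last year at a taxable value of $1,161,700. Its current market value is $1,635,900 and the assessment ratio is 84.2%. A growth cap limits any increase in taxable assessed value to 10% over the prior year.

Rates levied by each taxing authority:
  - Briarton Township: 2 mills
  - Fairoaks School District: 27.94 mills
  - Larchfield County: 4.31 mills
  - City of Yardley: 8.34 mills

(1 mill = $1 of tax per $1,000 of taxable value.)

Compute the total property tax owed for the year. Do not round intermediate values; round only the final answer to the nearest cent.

Uncapped assessed value = $1,635,900 × 0.842 = $1,377,427.8
Cap limit = $1,161,700 × 1.1 = $1,277,870
Taxable assessed value = min($1,377,427.8, $1,277,870) = $1,277,870 (cap binds)
Briarton Township: $1,277,870 × 0.002 = $2,555.74
Fairoaks School District: $1,277,870 × 0.02794 = $35,703.6878
Larchfield County: $1,277,870 × 0.00431 = $5,507.6197
City of Yardley: $1,277,870 × 0.00834 = $10,657.4358
Total = $54,424.4833

$54,424.48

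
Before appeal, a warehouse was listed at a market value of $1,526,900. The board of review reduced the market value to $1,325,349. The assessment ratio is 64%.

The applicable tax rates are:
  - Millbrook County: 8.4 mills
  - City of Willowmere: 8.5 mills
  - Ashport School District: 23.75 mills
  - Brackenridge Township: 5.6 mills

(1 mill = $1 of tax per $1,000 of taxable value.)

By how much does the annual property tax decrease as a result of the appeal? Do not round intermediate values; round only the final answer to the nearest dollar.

Old assessed value = $1,526,900 × 0.64 = $977,216
New assessed value = $1,325,349 × 0.64 = $848,223.36
Combined rate = 0.0084 + 0.0085 + 0.02375 + 0.0056 = 0.04625
Old tax = $977,216 × 0.04625 = $45,196.24
New tax = $848,223.36 × 0.04625 = $39,230.3304
Reduction = $45,196.24 − $39,230.3304 = $5,965.9096

$5,966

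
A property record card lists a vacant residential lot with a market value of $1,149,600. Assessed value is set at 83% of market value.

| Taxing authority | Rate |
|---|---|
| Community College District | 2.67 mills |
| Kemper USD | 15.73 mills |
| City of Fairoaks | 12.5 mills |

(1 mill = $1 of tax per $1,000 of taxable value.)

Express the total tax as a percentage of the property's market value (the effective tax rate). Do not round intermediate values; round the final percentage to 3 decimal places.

2.565%

Assessed value = $1,149,600 × 0.83 = $954,168
Community College District: $954,168 × 0.00267 = $2,547.62856
Kemper USD: $954,168 × 0.01573 = $15,009.06264
City of Fairoaks: $954,168 × 0.0125 = $11,927.1
Total tax = $29,483.7912
Effective rate = $29,483.7912 ÷ $1,149,600 = 2.565% of market value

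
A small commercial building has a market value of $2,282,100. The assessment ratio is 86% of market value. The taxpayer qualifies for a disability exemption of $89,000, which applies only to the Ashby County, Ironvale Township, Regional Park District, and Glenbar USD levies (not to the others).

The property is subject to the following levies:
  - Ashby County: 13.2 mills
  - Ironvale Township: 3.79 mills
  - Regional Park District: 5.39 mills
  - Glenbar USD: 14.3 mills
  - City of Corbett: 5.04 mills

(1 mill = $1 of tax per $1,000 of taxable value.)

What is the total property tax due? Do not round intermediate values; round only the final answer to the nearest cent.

$78,615.40

Assessed value = $2,282,100 × 0.86 = $1,962,606
Ashby County: ($1,962,606 − $89,000) × 0.0132 = $1,873,606 × 0.0132 = $24,731.5992
Ironvale Township: ($1,962,606 − $89,000) × 0.00379 = $1,873,606 × 0.00379 = $7,100.96674
Regional Park District: ($1,962,606 − $89,000) × 0.00539 = $1,873,606 × 0.00539 = $10,098.73634
Glenbar USD: ($1,962,606 − $89,000) × 0.0143 = $1,873,606 × 0.0143 = $26,792.5658
City of Corbett: $1,962,606 × 0.00504 = $9,891.53424
Total = $78,615.40232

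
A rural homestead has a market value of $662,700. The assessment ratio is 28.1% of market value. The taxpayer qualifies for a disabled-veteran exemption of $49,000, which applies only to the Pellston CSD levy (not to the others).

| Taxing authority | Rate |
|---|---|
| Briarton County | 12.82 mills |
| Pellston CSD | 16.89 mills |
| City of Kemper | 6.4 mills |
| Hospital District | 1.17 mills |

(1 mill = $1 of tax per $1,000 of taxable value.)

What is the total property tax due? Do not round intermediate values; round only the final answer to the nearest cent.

Assessed value = $662,700 × 0.281 = $186,218.7
Briarton County: $186,218.7 × 0.01282 = $2,387.323734
Pellston CSD: ($186,218.7 − $49,000) × 0.01689 = $137,218.7 × 0.01689 = $2,317.623843
City of Kemper: $186,218.7 × 0.0064 = $1,191.79968
Hospital District: $186,218.7 × 0.00117 = $217.875879
Total = $6,114.623136

$6,114.62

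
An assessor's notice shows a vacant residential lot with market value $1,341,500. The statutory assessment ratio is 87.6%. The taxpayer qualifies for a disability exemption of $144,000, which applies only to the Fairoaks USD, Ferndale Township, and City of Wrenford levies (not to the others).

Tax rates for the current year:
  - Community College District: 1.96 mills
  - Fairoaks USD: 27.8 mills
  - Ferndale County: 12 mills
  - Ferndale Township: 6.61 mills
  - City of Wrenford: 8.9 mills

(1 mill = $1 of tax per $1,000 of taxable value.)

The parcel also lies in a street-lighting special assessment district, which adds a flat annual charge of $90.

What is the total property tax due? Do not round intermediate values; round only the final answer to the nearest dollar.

Assessed value = $1,341,500 × 0.876 = $1,175,154
Community College District: $1,175,154 × 0.00196 = $2,303.30184
Fairoaks USD: ($1,175,154 − $144,000) × 0.0278 = $1,031,154 × 0.0278 = $28,666.0812
Ferndale County: $1,175,154 × 0.012 = $14,101.848
Ferndale Township: ($1,175,154 − $144,000) × 0.00661 = $1,031,154 × 0.00661 = $6,815.92794
City of Wrenford: ($1,175,154 − $144,000) × 0.0089 = $1,031,154 × 0.0089 = $9,177.2706
Levies subtotal = $61,064.42958
Total = $61,064.42958 + $90 = $61,154.42958

$61,154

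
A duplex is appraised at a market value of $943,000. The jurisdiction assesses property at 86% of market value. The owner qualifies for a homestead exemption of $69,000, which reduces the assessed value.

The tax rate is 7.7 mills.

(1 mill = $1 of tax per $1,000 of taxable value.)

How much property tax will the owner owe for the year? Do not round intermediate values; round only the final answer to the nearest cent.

Assessed value = $943,000 × 0.86 = $810,980
Taxable value = $810,980 − $69,000 = $741,980
Tax = $741,980 × 0.0077 = $5,713.246

$5,713.25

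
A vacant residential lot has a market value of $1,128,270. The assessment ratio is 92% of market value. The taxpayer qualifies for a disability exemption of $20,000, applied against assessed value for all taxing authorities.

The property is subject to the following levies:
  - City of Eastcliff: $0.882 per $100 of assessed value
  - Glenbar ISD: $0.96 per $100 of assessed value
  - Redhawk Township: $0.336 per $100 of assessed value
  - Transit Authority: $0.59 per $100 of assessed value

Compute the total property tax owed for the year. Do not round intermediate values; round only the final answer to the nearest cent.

Assessed value = $1,128,270 × 0.92 = $1,038,008.4
Taxable value = $1,038,008.4 − $20,000 = $1,018,008.4
City of Eastcliff: $1,018,008.4 × 0.00882 = $8,978.834088
Glenbar ISD: $1,018,008.4 × 0.0096 = $9,772.88064
Redhawk Township: $1,018,008.4 × 0.00336 = $3,420.508224
Transit Authority: $1,018,008.4 × 0.0059 = $6,006.24956
Total = $8,978.834088 + $9,772.88064 + $3,420.508224 + $6,006.24956 = $28,178.472512

$28,178.47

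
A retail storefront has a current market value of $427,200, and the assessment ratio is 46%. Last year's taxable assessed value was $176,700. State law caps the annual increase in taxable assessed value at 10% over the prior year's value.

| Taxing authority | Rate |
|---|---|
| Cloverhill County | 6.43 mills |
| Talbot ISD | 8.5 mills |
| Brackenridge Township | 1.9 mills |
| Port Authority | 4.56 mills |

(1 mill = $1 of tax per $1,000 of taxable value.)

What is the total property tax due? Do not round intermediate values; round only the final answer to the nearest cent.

Uncapped assessed value = $427,200 × 0.46 = $196,512
Cap limit = $176,700 × 1.1 = $194,370
Taxable assessed value = min($196,512, $194,370) = $194,370 (cap binds)
Cloverhill County: $194,370 × 0.00643 = $1,249.7991
Talbot ISD: $194,370 × 0.0085 = $1,652.145
Brackenridge Township: $194,370 × 0.0019 = $369.303
Port Authority: $194,370 × 0.00456 = $886.3272
Total = $4,157.5743

$4,157.57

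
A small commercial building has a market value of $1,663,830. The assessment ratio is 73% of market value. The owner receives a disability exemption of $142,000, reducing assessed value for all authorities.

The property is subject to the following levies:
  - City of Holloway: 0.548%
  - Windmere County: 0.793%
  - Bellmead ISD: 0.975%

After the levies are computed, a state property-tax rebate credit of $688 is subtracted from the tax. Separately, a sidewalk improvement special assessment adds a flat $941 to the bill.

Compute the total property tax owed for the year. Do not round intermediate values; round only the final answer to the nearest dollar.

Assessed value = $1,663,830 × 0.73 = $1,214,595.9
Taxable value = $1,214,595.9 − $142,000 = $1,072,595.9
City of Holloway: $1,072,595.9 × 0.00548 = $5,877.825532
Windmere County: $1,072,595.9 × 0.00793 = $8,505.685487
Bellmead ISD: $1,072,595.9 × 0.00975 = $10,457.810025
Levies subtotal = $24,841.321044
After credit = $24,841.321044 − $688 = $24,153.321044
Total = $24,153.321044 + $941 = $25,094.321044

$25,094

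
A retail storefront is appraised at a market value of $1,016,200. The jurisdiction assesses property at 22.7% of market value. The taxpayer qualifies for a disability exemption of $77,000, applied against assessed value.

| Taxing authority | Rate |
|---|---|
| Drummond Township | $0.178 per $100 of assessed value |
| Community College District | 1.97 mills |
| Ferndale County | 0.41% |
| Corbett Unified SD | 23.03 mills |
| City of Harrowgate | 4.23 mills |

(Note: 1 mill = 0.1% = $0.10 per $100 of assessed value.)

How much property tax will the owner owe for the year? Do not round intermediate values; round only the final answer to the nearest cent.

Assessed value = $1,016,200 × 0.227 = $230,677.4
Taxable value = $230,677.4 − $77,000 = $153,677.4
Drummond Township: $153,677.4 × 0.00178 = $273.545772
Community College District: $153,677.4 × 0.00197 = $302.744478
Ferndale County: $153,677.4 × 0.0041 = $630.07734
Corbett Unified SD: $153,677.4 × 0.02303 = $3,539.190522
City of Harrowgate: $153,677.4 × 0.00423 = $650.055402
Total = $5,395.613514

$5,395.61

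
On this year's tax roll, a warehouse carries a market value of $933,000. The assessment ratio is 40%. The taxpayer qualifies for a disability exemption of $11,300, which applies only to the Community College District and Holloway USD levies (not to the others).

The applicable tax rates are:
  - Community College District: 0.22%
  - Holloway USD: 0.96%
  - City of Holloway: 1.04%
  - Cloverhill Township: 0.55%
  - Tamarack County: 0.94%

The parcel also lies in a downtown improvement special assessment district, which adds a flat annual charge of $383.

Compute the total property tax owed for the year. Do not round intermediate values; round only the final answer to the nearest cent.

Assessed value = $933,000 × 0.4 = $373,200
Community College District: ($373,200 − $11,300) × 0.0022 = $361,900 × 0.0022 = $796.18
Holloway USD: ($373,200 − $11,300) × 0.0096 = $361,900 × 0.0096 = $3,474.24
City of Holloway: $373,200 × 0.0104 = $3,881.28
Cloverhill Township: $373,200 × 0.0055 = $2,052.6
Tamarack County: $373,200 × 0.0094 = $3,508.08
Levies subtotal = $13,712.38
Total = $13,712.38 + $383 = $14,095.38

$14,095.38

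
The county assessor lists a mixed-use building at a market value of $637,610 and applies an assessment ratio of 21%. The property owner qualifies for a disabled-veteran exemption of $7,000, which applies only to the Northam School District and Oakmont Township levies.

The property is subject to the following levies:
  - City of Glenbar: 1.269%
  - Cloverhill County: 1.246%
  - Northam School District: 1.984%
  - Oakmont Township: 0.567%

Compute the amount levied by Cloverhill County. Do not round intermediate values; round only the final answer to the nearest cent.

$1,668.37

Assessed value = $637,610 × 0.21 = $133,898.1
Cloverhill County taxable value = $133,898.1 (exemption does not apply)
Cloverhill County levy = $133,898.1 × 0.01246 = $1,668.370326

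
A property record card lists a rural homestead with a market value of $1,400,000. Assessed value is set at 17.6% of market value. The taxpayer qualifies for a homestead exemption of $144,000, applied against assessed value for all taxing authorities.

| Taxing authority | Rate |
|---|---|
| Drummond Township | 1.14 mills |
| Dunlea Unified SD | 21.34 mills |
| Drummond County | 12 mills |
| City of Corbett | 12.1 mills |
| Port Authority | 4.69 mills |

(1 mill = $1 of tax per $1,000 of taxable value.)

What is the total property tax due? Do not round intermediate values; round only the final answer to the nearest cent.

$5,250.05

Assessed value = $1,400,000 × 0.176 = $246,400
Taxable value = $246,400 − $144,000 = $102,400
Drummond Township: $102,400 × 0.00114 = $116.736
Dunlea Unified SD: $102,400 × 0.02134 = $2,185.216
Drummond County: $102,400 × 0.012 = $1,228.8
City of Corbett: $102,400 × 0.0121 = $1,239.04
Port Authority: $102,400 × 0.00469 = $480.256
Total = $116.736 + $2,185.216 + $1,228.8 + $1,239.04 + $480.256 = $5,250.048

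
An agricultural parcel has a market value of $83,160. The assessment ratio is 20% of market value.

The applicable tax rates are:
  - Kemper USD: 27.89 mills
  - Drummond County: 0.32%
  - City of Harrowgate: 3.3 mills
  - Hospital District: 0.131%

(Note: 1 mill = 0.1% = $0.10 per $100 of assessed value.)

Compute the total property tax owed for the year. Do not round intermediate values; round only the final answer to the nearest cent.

$593.76

Assessed value = $83,160 × 0.2 = $16,632
Kemper USD: $16,632 × 0.02789 = $463.86648
Drummond County: $16,632 × 0.0032 = $53.2224
City of Harrowgate: $16,632 × 0.0033 = $54.8856
Hospital District: $16,632 × 0.00131 = $21.78792
Total = $593.7624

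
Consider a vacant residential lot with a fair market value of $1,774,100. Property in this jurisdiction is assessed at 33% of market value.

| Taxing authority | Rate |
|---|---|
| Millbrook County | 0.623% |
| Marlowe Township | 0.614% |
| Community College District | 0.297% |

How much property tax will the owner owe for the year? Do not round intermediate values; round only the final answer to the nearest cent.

Assessed value = $1,774,100 × 0.33 = $585,453
Millbrook County: $585,453 × 0.00623 = $3,647.37219
Marlowe Township: $585,453 × 0.00614 = $3,594.68142
Community College District: $585,453 × 0.00297 = $1,738.79541
Total = $3,647.37219 + $3,594.68142 + $1,738.79541 = $8,980.84902

$8,980.85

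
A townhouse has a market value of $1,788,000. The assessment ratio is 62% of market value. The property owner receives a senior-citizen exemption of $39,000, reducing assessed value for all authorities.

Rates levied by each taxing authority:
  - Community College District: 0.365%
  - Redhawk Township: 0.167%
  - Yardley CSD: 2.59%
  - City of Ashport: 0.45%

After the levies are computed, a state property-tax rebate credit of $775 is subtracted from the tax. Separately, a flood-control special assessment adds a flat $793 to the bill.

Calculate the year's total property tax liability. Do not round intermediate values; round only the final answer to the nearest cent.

Assessed value = $1,788,000 × 0.62 = $1,108,560
Taxable value = $1,108,560 − $39,000 = $1,069,560
Community College District: $1,069,560 × 0.00365 = $3,903.894
Redhawk Township: $1,069,560 × 0.00167 = $1,786.1652
Yardley CSD: $1,069,560 × 0.0259 = $27,701.604
City of Ashport: $1,069,560 × 0.0045 = $4,813.02
Levies subtotal = $38,204.6832
After credit = $38,204.6832 − $775 = $37,429.6832
Total = $37,429.6832 + $793 = $38,222.6832

$38,222.68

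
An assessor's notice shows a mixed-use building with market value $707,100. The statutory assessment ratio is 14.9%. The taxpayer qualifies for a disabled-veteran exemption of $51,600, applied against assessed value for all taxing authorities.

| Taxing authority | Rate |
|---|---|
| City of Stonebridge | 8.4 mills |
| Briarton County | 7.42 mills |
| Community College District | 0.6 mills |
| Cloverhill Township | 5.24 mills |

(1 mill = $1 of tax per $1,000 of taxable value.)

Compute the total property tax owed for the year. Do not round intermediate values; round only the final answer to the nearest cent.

$1,164.40

Assessed value = $707,100 × 0.149 = $105,357.9
Taxable value = $105,357.9 − $51,600 = $53,757.9
City of Stonebridge: $53,757.9 × 0.0084 = $451.56636
Briarton County: $53,757.9 × 0.00742 = $398.883618
Community College District: $53,757.9 × 0.0006 = $32.25474
Cloverhill Township: $53,757.9 × 0.00524 = $281.691396
Total = $451.56636 + $398.883618 + $32.25474 + $281.691396 = $1,164.396114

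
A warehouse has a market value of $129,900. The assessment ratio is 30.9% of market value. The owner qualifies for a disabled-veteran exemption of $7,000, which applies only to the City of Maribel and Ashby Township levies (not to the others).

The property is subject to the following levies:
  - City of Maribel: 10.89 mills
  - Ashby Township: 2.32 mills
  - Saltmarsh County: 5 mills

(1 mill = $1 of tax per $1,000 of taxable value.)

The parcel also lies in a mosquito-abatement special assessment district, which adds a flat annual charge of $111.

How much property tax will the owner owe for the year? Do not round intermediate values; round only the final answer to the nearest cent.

$749.46

Assessed value = $129,900 × 0.309 = $40,139.1
City of Maribel: ($40,139.1 − $7,000) × 0.01089 = $33,139.1 × 0.01089 = $360.884799
Ashby Township: ($40,139.1 − $7,000) × 0.00232 = $33,139.1 × 0.00232 = $76.882712
Saltmarsh County: $40,139.1 × 0.005 = $200.6955
Levies subtotal = $638.463011
Total = $638.463011 + $111 = $749.463011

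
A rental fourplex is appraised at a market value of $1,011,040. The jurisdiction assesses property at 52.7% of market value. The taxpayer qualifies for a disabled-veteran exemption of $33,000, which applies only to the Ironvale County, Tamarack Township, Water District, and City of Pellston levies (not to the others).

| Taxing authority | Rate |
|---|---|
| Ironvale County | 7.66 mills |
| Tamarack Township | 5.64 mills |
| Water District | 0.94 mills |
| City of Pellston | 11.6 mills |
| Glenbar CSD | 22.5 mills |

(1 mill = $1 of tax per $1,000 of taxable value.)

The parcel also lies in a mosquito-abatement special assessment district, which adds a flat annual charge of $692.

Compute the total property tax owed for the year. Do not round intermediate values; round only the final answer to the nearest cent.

Assessed value = $1,011,040 × 0.527 = $532,818.08
Ironvale County: ($532,818.08 − $33,000) × 0.00766 = $499,818.08 × 0.00766 = $3,828.6064928
Tamarack Township: ($532,818.08 − $33,000) × 0.00564 = $499,818.08 × 0.00564 = $2,818.9739712
Water District: ($532,818.08 − $33,000) × 0.00094 = $499,818.08 × 0.00094 = $469.8289952
City of Pellston: ($532,818.08 − $33,000) × 0.0116 = $499,818.08 × 0.0116 = $5,797.889728
Glenbar CSD: $532,818.08 × 0.0225 = $11,988.4068
Levies subtotal = $24,903.7059872
Total = $24,903.7059872 + $692 = $25,595.7059872

$25,595.71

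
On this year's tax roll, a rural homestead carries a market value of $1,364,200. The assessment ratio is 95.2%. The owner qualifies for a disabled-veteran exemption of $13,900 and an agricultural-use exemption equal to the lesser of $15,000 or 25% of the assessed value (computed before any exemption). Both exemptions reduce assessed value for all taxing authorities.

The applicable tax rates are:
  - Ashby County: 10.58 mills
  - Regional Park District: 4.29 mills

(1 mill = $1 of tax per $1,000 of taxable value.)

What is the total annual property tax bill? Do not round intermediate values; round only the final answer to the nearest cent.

Assessed value = $1,364,200 × 0.952 = $1,298,718.4
Agricultural-use exemption = min($15,000, 25% × $1,298,718.4) = min($15,000, $324,679.6) = $15,000 (dollar cap binds)
Taxable value = $1,298,718.4 − $13,900 − $15,000 = $1,269,818.4
Ashby County: $1,269,818.4 × 0.01058 = $13,434.678672
Regional Park District: $1,269,818.4 × 0.00429 = $5,447.520936
Total = $18,882.199608

$18,882.20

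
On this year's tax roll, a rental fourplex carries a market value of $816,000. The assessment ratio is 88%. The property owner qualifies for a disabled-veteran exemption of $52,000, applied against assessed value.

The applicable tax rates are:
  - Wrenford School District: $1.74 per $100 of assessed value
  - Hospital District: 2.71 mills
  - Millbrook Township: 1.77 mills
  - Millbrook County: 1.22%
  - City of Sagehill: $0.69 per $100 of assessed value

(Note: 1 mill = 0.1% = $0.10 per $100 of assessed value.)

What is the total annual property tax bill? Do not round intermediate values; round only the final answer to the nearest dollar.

$27,296

Assessed value = $816,000 × 0.88 = $718,080
Taxable value = $718,080 − $52,000 = $666,080
Wrenford School District: $666,080 × 0.0174 = $11,589.792
Hospital District: $666,080 × 0.00271 = $1,805.0768
Millbrook Township: $666,080 × 0.00177 = $1,178.9616
Millbrook County: $666,080 × 0.0122 = $8,126.176
City of Sagehill: $666,080 × 0.0069 = $4,595.952
Total = $27,295.9584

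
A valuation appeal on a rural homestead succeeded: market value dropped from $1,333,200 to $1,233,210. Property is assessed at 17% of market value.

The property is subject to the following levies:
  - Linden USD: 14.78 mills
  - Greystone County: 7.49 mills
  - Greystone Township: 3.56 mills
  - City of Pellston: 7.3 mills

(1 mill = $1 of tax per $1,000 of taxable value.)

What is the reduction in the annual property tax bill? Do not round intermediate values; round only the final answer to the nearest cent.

Old assessed value = $1,333,200 × 0.17 = $226,644
New assessed value = $1,233,210 × 0.17 = $209,645.7
Combined rate = 0.01478 + 0.00749 + 0.00356 + 0.0073 = 0.03313
Old tax = $226,644 × 0.03313 = $7,508.71572
New tax = $209,645.7 × 0.03313 = $6,945.562041
Reduction = $7,508.71572 − $6,945.562041 = $563.153679

$563.15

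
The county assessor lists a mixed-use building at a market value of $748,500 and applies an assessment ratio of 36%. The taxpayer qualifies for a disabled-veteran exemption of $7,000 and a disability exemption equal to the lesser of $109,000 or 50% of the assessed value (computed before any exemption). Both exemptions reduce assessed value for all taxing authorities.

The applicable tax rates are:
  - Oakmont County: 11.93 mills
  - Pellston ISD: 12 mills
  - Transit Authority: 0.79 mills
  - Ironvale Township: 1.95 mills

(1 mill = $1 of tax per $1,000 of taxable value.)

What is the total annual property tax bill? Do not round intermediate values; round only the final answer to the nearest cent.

Assessed value = $748,500 × 0.36 = $269,460
Disability exemption = min($109,000, 50% × $269,460) = min($109,000, $134,730) = $109,000 (dollar cap binds)
Taxable value = $269,460 − $7,000 − $109,000 = $153,460
Oakmont County: $153,460 × 0.01193 = $1,830.7778
Pellston ISD: $153,460 × 0.012 = $1,841.52
Transit Authority: $153,460 × 0.00079 = $121.2334
Ironvale Township: $153,460 × 0.00195 = $299.247
Total = $4,092.7782

$4,092.78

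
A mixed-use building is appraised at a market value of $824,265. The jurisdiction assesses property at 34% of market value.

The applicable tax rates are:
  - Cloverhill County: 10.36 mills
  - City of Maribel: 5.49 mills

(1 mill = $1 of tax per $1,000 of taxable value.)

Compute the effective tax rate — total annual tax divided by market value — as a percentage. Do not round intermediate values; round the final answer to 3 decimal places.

0.539%

Assessed value = $824,265 × 0.34 = $280,250.1
Cloverhill County: $280,250.1 × 0.01036 = $2,903.391036
City of Maribel: $280,250.1 × 0.00549 = $1,538.573049
Total tax = $4,441.964085
Effective rate = $4,441.964085 ÷ $824,265 = 0.539% of market value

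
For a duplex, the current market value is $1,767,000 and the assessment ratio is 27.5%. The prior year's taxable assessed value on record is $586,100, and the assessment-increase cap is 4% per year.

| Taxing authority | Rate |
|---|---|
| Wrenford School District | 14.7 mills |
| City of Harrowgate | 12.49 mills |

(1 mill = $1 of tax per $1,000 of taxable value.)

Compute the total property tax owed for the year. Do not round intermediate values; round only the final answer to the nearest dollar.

$13,212

Uncapped assessed value = $1,767,000 × 0.275 = $485,925
Cap limit = $586,100 × 1.04 = $609,544
Taxable assessed value = min($485,925, $609,544) = $485,925 (cap does not bind)
Wrenford School District: $485,925 × 0.0147 = $7,143.0975
City of Harrowgate: $485,925 × 0.01249 = $6,069.20325
Total = $13,212.30075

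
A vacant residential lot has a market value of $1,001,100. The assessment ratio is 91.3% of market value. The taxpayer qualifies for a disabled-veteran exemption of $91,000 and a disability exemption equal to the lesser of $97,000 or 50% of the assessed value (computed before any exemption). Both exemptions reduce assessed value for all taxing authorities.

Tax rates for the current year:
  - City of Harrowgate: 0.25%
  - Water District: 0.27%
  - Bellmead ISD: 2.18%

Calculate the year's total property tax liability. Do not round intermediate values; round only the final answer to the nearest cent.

$19,602.12

Assessed value = $1,001,100 × 0.913 = $914,004.3
Disability exemption = min($97,000, 50% × $914,004.3) = min($97,000, $457,002.15) = $97,000 (dollar cap binds)
Taxable value = $914,004.3 − $91,000 − $97,000 = $726,004.3
City of Harrowgate: $726,004.3 × 0.0025 = $1,815.01075
Water District: $726,004.3 × 0.0027 = $1,960.21161
Bellmead ISD: $726,004.3 × 0.0218 = $15,826.89374
Total = $19,602.1161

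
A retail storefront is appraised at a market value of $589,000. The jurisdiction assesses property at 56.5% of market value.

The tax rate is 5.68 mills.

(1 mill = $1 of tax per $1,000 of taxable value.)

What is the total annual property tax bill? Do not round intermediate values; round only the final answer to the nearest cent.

Assessed value = $589,000 × 0.565 = $332,785
Tax = $332,785 × 0.00568 = $1,890.2188

$1,890.22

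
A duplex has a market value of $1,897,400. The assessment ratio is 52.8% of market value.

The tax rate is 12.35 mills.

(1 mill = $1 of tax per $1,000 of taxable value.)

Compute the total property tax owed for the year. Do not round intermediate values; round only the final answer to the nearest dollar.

Assessed value = $1,897,400 × 0.528 = $1,001,827.2
Tax = $1,001,827.2 × 0.01235 = $12,372.56592

$12,373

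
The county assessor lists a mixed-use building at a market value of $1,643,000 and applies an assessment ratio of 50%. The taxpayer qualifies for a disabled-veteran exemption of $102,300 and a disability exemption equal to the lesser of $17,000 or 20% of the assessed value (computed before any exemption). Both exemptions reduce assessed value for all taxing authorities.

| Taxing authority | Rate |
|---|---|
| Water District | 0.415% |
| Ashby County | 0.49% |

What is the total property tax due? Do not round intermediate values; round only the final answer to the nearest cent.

Assessed value = $1,643,000 × 0.5 = $821,500
Disability exemption = min($17,000, 20% × $821,500) = min($17,000, $164,300) = $17,000 (dollar cap binds)
Taxable value = $821,500 − $102,300 − $17,000 = $702,200
Water District: $702,200 × 0.00415 = $2,914.13
Ashby County: $702,200 × 0.0049 = $3,440.78
Total = $6,354.91

$6,354.91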